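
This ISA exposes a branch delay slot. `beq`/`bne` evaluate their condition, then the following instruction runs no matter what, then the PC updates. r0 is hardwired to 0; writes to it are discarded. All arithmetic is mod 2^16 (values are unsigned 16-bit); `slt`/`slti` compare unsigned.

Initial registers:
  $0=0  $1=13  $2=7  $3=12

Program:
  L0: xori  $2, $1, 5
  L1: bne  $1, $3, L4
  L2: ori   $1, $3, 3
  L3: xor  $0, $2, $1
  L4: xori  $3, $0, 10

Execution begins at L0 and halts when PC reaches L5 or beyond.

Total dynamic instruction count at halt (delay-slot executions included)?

4

[0] xori  $2, $1, 5  →  {$0:0, $1:13, $2:8, $3:12}
[1] bne  $1, $3, L4  →  {$0:0, $1:13, $2:8, $3:12}  ⟨branch taken⟩
[2] ori   $1, $3, 3  →  {$0:0, $1:15, $2:8, $3:12}
[4] xori  $3, $0, 10  →  {$0:0, $1:15, $2:8, $3:10}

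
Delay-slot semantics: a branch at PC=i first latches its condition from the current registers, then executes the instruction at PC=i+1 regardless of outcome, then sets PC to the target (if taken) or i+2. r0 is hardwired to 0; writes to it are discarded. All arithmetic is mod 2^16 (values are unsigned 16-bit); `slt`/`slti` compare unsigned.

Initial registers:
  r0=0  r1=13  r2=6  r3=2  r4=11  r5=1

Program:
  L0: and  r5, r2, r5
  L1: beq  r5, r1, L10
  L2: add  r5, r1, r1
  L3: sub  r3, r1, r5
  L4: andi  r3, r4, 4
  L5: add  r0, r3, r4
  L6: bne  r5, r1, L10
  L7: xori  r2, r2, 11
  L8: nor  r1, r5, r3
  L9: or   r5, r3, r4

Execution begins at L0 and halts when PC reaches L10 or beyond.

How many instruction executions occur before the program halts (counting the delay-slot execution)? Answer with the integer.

8

  step pc=0: and  r5, r2, r5  regs=(0,13,6,2,11,0)
  step pc=1: beq  r5, r1, L10  cond=F  regs=(0,13,6,2,11,0)
  step pc=2: add  r5, r1, r1  regs=(0,13,6,2,11,26)
  step pc=3: sub  r3, r1, r5  regs=(0,13,6,65523,11,26)
  step pc=4: andi  r3, r4, 4  regs=(0,13,6,0,11,26)
  step pc=5: add  r0, r3, r4  regs=(0,13,6,0,11,26)
  step pc=6: bne  r5, r1, L10  cond=T  regs=(0,13,6,0,11,26)
  step pc=7: xori  r2, r2, 11  regs=(0,13,13,0,11,26)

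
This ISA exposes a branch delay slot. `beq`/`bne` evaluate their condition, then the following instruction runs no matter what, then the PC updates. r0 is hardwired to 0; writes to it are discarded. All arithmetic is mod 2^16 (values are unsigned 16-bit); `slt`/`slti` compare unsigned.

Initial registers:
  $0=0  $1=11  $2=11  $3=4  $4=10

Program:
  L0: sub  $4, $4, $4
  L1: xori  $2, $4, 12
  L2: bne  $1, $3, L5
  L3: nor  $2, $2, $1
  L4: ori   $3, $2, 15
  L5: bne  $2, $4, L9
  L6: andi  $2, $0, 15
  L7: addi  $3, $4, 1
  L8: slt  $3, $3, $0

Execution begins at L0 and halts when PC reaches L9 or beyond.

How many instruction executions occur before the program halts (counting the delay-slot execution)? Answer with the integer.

6

[0] sub  $4, $4, $4  →  {$0:0, $1:11, $2:11, $3:4, $4:0}
[1] xori  $2, $4, 12  →  {$0:0, $1:11, $2:12, $3:4, $4:0}
[2] bne  $1, $3, L5  →  {$0:0, $1:11, $2:12, $3:4, $4:0}  ⟨branch taken⟩
[3] nor  $2, $2, $1  →  {$0:0, $1:11, $2:65520, $3:4, $4:0}
[5] bne  $2, $4, L9  →  {$0:0, $1:11, $2:65520, $3:4, $4:0}  ⟨branch taken⟩
[6] andi  $2, $0, 15  →  {$0:0, $1:11, $2:0, $3:4, $4:0}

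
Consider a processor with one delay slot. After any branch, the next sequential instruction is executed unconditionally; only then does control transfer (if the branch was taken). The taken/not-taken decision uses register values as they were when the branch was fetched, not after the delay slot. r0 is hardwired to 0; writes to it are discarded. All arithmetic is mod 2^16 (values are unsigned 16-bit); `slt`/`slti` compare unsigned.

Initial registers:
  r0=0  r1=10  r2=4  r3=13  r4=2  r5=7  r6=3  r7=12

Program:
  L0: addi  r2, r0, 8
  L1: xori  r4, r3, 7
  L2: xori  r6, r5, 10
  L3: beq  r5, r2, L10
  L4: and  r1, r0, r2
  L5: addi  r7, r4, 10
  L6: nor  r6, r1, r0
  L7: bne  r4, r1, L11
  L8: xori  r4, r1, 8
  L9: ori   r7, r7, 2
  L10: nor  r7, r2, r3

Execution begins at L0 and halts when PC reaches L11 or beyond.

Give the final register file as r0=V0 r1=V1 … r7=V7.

r0=0 r1=0 r2=8 r3=13 r4=8 r5=7 r6=65535 r7=20

[0] addi  r2, r0, 8  →  {r0:0, r1:10, r2:8, r3:13, r4:2, r5:7, r6:3, r7:12}
[1] xori  r4, r3, 7  →  {r0:0, r1:10, r2:8, r3:13, r4:10, r5:7, r6:3, r7:12}
[2] xori  r6, r5, 10  →  {r0:0, r1:10, r2:8, r3:13, r4:10, r5:7, r6:13, r7:12}
[3] beq  r5, r2, L10  →  {r0:0, r1:10, r2:8, r3:13, r4:10, r5:7, r6:13, r7:12}  ⟨branch fallthrough⟩
[4] and  r1, r0, r2  →  {r0:0, r1:0, r2:8, r3:13, r4:10, r5:7, r6:13, r7:12}
[5] addi  r7, r4, 10  →  {r0:0, r1:0, r2:8, r3:13, r4:10, r5:7, r6:13, r7:20}
[6] nor  r6, r1, r0  →  {r0:0, r1:0, r2:8, r3:13, r4:10, r5:7, r6:65535, r7:20}
[7] bne  r4, r1, L11  →  {r0:0, r1:0, r2:8, r3:13, r4:10, r5:7, r6:65535, r7:20}  ⟨branch taken⟩
[8] xori  r4, r1, 8  →  {r0:0, r1:0, r2:8, r3:13, r4:8, r5:7, r6:65535, r7:20}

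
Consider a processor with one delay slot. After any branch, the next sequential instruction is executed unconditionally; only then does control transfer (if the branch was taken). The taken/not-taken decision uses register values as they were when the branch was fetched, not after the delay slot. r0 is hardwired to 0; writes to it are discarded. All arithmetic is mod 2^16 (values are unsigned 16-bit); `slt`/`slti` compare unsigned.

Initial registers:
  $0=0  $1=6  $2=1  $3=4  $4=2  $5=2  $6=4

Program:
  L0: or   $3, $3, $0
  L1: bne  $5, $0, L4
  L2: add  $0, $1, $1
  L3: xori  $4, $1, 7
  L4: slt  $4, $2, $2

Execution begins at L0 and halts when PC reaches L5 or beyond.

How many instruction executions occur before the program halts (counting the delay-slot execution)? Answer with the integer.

[0] or   $3, $3, $0  →  {$0:0, $1:6, $2:1, $3:4, $4:2, $5:2, $6:4}
[1] bne  $5, $0, L4  →  {$0:0, $1:6, $2:1, $3:4, $4:2, $5:2, $6:4}  ⟨branch taken⟩
[2] add  $0, $1, $1  →  {$0:0, $1:6, $2:1, $3:4, $4:2, $5:2, $6:4}
[4] slt  $4, $2, $2  →  {$0:0, $1:6, $2:1, $3:4, $4:0, $5:2, $6:4}

4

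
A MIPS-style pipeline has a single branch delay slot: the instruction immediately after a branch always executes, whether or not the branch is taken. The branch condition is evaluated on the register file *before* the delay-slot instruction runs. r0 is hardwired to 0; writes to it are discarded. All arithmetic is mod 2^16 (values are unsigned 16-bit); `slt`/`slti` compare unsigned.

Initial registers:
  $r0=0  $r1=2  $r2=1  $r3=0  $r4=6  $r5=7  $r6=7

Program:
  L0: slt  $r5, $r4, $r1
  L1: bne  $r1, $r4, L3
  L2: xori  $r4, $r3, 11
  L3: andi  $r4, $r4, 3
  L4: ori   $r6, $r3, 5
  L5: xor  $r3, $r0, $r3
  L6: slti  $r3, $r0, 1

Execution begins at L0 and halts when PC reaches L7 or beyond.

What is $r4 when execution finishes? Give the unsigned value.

#0 slt  $r5, $r4, $r1 ; 0/2/1/0/6/0/7
#1 bne  $r1, $r4, L3 ; 0/2/1/0/6/0/7 ; →target
#2 xori  $r4, $r3, 11 ; 0/2/1/0/11/0/7
#3 andi  $r4, $r4, 3 ; 0/2/1/0/3/0/7
#4 ori   $r6, $r3, 5 ; 0/2/1/0/3/0/5
#5 xor  $r3, $r0, $r3 ; 0/2/1/0/3/0/5
#6 slti  $r3, $r0, 1 ; 0/2/1/1/3/0/5

3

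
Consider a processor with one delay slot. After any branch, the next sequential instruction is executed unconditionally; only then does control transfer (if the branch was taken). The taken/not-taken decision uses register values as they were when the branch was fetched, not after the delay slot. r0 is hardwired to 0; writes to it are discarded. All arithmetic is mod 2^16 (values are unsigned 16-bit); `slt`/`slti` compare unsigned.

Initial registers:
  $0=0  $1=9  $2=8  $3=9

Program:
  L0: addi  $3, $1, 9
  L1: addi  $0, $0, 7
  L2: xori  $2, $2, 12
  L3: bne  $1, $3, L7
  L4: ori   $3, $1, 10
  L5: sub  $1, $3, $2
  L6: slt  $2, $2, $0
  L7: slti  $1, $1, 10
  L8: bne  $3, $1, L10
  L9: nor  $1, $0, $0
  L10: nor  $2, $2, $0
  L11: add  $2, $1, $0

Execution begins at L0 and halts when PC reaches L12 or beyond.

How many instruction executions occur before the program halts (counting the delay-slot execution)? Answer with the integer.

10

[0] addi  $3, $1, 9  →  {$0:0, $1:9, $2:8, $3:18}
[1] addi  $0, $0, 7  →  {$0:0, $1:9, $2:8, $3:18}
[2] xori  $2, $2, 12  →  {$0:0, $1:9, $2:4, $3:18}
[3] bne  $1, $3, L7  →  {$0:0, $1:9, $2:4, $3:18}  ⟨branch taken⟩
[4] ori   $3, $1, 10  →  {$0:0, $1:9, $2:4, $3:11}
[7] slti  $1, $1, 10  →  {$0:0, $1:1, $2:4, $3:11}
[8] bne  $3, $1, L10  →  {$0:0, $1:1, $2:4, $3:11}  ⟨branch taken⟩
[9] nor  $1, $0, $0  →  {$0:0, $1:65535, $2:4, $3:11}
[10] nor  $2, $2, $0  →  {$0:0, $1:65535, $2:65531, $3:11}
[11] add  $2, $1, $0  →  {$0:0, $1:65535, $2:65535, $3:11}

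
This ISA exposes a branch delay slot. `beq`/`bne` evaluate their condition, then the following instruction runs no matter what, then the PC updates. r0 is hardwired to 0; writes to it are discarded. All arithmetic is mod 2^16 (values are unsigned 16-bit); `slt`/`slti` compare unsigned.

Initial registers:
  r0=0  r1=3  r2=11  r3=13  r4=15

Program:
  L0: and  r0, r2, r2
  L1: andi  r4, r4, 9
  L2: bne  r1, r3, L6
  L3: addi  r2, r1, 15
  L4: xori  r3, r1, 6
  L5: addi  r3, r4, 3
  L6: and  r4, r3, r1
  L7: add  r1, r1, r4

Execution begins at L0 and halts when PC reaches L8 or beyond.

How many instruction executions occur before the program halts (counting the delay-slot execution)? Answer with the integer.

6

  step pc=0: and  r0, r2, r2  regs=(0,3,11,13,15)
  step pc=1: andi  r4, r4, 9  regs=(0,3,11,13,9)
  step pc=2: bne  r1, r3, L6  cond=T  regs=(0,3,11,13,9)
  step pc=3: addi  r2, r1, 15  regs=(0,3,18,13,9)
  step pc=6: and  r4, r3, r1  regs=(0,3,18,13,1)
  step pc=7: add  r1, r1, r4  regs=(0,4,18,13,1)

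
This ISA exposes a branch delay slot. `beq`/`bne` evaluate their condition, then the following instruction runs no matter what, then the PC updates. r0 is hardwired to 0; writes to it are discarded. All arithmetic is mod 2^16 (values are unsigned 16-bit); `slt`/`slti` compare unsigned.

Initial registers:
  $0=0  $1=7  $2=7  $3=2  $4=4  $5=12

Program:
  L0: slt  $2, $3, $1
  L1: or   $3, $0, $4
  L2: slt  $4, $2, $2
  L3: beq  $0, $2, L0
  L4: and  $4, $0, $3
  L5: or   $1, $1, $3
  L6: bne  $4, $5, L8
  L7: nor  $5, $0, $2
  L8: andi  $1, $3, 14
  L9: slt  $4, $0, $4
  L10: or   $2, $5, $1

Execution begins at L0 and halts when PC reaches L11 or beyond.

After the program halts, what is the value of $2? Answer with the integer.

PC=0  slt  $2, $3, $1        | $0=0 $1=7 $2=1 $3=2 $4=4 $5=12
PC=1  or   $3, $0, $4        | $0=0 $1=7 $2=1 $3=4 $4=4 $5=12
PC=2  slt  $4, $2, $2        | $0=0 $1=7 $2=1 $3=4 $4=0 $5=12
PC=3  beq  $0, $2, L0        | $0=0 $1=7 $2=1 $3=4 $4=0 $5=12  [not taken]
PC=4  and  $4, $0, $3        | $0=0 $1=7 $2=1 $3=4 $4=0 $5=12
PC=5  or   $1, $1, $3        | $0=0 $1=7 $2=1 $3=4 $4=0 $5=12
PC=6  bne  $4, $5, L8        | $0=0 $1=7 $2=1 $3=4 $4=0 $5=12  [TAKEN]
PC=7  nor  $5, $0, $2        | $0=0 $1=7 $2=1 $3=4 $4=0 $5=65534
PC=8  andi  $1, $3, 14       | $0=0 $1=4 $2=1 $3=4 $4=0 $5=65534
PC=9  slt  $4, $0, $4        | $0=0 $1=4 $2=1 $3=4 $4=0 $5=65534
PC=10 or   $2, $5, $1        | $0=0 $1=4 $2=65534 $3=4 $4=0 $5=65534

65534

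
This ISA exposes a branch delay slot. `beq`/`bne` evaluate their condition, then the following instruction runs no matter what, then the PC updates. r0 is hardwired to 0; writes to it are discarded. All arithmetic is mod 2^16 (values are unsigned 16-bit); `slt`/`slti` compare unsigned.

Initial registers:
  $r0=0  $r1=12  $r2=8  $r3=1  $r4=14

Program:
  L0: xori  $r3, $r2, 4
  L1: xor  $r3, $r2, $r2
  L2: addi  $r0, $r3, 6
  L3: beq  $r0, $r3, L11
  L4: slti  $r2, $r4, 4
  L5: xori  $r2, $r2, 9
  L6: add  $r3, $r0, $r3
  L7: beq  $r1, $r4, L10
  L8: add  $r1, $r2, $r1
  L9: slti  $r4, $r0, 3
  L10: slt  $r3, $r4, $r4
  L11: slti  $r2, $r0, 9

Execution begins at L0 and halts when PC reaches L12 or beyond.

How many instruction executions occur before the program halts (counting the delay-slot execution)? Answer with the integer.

6

  step pc=0: xori  $r3, $r2, 4  regs=(0,12,8,12,14)
  step pc=1: xor  $r3, $r2, $r2  regs=(0,12,8,0,14)
  step pc=2: addi  $r0, $r3, 6  regs=(0,12,8,0,14)
  step pc=3: beq  $r0, $r3, L11  cond=T  regs=(0,12,8,0,14)
  step pc=4: slti  $r2, $r4, 4  regs=(0,12,0,0,14)
  step pc=11: slti  $r2, $r0, 9  regs=(0,12,1,0,14)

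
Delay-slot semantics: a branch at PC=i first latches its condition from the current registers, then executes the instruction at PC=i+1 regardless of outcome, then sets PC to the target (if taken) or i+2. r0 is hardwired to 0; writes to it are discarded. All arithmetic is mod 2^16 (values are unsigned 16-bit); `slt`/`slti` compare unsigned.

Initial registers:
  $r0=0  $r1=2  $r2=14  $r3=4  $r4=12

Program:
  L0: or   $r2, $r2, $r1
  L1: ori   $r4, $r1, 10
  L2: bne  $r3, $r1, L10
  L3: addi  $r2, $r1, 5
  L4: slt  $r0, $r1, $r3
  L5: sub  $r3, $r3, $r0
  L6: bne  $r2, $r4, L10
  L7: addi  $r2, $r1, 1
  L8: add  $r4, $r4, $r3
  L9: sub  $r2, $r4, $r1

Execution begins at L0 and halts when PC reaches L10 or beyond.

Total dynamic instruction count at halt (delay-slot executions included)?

4

PC=0  or   $r2, $r2, $r1     | $r0=0 $r1=2 $r2=14 $r3=4 $r4=12
PC=1  ori   $r4, $r1, 10     | $r0=0 $r1=2 $r2=14 $r3=4 $r4=10
PC=2  bne  $r3, $r1, L10     | $r0=0 $r1=2 $r2=14 $r3=4 $r4=10  [TAKEN]
PC=3  addi  $r2, $r1, 5      | $r0=0 $r1=2 $r2=7 $r3=4 $r4=10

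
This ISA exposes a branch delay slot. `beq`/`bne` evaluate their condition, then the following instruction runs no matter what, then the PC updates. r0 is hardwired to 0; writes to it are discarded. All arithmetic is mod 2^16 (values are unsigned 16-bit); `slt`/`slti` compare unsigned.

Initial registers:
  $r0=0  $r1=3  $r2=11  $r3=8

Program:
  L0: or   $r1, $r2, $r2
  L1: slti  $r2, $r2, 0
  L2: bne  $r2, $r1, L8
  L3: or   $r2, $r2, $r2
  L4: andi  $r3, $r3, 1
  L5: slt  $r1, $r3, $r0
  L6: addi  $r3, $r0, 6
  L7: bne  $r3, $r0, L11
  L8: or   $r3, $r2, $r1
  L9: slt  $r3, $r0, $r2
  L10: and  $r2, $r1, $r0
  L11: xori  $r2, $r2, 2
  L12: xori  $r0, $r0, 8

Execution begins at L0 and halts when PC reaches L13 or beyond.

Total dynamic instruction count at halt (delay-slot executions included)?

9

PC=0  or   $r1, $r2, $r2     | $r0=0 $r1=11 $r2=11 $r3=8
PC=1  slti  $r2, $r2, 0      | $r0=0 $r1=11 $r2=0 $r3=8
PC=2  bne  $r2, $r1, L8      | $r0=0 $r1=11 $r2=0 $r3=8  [TAKEN]
PC=3  or   $r2, $r2, $r2     | $r0=0 $r1=11 $r2=0 $r3=8
PC=8  or   $r3, $r2, $r1     | $r0=0 $r1=11 $r2=0 $r3=11
PC=9  slt  $r3, $r0, $r2     | $r0=0 $r1=11 $r2=0 $r3=0
PC=10 and  $r2, $r1, $r0     | $r0=0 $r1=11 $r2=0 $r3=0
PC=11 xori  $r2, $r2, 2      | $r0=0 $r1=11 $r2=2 $r3=0
PC=12 xori  $r0, $r0, 8      | $r0=0 $r1=11 $r2=2 $r3=0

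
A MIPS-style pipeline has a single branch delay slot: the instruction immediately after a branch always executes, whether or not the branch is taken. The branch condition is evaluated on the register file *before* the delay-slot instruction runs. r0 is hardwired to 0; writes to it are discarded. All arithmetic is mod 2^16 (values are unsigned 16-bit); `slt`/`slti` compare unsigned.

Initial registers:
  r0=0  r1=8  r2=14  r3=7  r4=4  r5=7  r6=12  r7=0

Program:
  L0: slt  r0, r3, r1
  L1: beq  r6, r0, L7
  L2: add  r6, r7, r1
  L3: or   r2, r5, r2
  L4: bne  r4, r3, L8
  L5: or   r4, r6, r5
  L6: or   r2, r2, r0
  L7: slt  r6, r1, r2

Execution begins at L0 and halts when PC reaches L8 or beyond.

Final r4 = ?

15

[0] slt  r0, r3, r1  →  {r0:0, r1:8, r2:14, r3:7, r4:4, r5:7, r6:12, r7:0}
[1] beq  r6, r0, L7  →  {r0:0, r1:8, r2:14, r3:7, r4:4, r5:7, r6:12, r7:0}  ⟨branch fallthrough⟩
[2] add  r6, r7, r1  →  {r0:0, r1:8, r2:14, r3:7, r4:4, r5:7, r6:8, r7:0}
[3] or   r2, r5, r2  →  {r0:0, r1:8, r2:15, r3:7, r4:4, r5:7, r6:8, r7:0}
[4] bne  r4, r3, L8  →  {r0:0, r1:8, r2:15, r3:7, r4:4, r5:7, r6:8, r7:0}  ⟨branch taken⟩
[5] or   r4, r6, r5  →  {r0:0, r1:8, r2:15, r3:7, r4:15, r5:7, r6:8, r7:0}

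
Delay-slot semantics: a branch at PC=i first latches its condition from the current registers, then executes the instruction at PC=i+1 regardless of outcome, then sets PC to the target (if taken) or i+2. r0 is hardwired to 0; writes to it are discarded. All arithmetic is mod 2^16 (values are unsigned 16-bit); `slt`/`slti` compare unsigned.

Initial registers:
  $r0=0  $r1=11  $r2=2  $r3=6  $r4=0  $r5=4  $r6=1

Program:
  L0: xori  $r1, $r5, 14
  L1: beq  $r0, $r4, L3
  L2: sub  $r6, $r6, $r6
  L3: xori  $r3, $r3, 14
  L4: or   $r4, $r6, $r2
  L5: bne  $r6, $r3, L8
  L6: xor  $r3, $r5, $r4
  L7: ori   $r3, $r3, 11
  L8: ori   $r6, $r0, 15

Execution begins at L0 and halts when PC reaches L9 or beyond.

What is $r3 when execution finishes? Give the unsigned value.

PC=0  xori  $r1, $r5, 14     | $r0=0 $r1=10 $r2=2 $r3=6 $r4=0 $r5=4 $r6=1
PC=1  beq  $r0, $r4, L3      | $r0=0 $r1=10 $r2=2 $r3=6 $r4=0 $r5=4 $r6=1  [TAKEN]
PC=2  sub  $r6, $r6, $r6     | $r0=0 $r1=10 $r2=2 $r3=6 $r4=0 $r5=4 $r6=0
PC=3  xori  $r3, $r3, 14     | $r0=0 $r1=10 $r2=2 $r3=8 $r4=0 $r5=4 $r6=0
PC=4  or   $r4, $r6, $r2     | $r0=0 $r1=10 $r2=2 $r3=8 $r4=2 $r5=4 $r6=0
PC=5  bne  $r6, $r3, L8      | $r0=0 $r1=10 $r2=2 $r3=8 $r4=2 $r5=4 $r6=0  [TAKEN]
PC=6  xor  $r3, $r5, $r4     | $r0=0 $r1=10 $r2=2 $r3=6 $r4=2 $r5=4 $r6=0
PC=8  ori   $r6, $r0, 15     | $r0=0 $r1=10 $r2=2 $r3=6 $r4=2 $r5=4 $r6=15

6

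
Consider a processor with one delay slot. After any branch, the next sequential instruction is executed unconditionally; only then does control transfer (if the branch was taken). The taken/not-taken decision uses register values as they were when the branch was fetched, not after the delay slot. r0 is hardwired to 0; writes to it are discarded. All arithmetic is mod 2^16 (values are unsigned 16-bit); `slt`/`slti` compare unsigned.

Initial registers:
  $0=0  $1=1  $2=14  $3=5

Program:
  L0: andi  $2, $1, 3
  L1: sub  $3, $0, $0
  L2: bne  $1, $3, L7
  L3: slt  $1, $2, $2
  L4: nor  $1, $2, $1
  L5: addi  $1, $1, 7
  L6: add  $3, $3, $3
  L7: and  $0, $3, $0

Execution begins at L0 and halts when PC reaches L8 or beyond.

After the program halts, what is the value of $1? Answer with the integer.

0

  step pc=0: andi  $2, $1, 3  regs=(0,1,1,5)
  step pc=1: sub  $3, $0, $0  regs=(0,1,1,0)
  step pc=2: bne  $1, $3, L7  cond=T  regs=(0,1,1,0)
  step pc=3: slt  $1, $2, $2  regs=(0,0,1,0)
  step pc=7: and  $0, $3, $0  regs=(0,0,1,0)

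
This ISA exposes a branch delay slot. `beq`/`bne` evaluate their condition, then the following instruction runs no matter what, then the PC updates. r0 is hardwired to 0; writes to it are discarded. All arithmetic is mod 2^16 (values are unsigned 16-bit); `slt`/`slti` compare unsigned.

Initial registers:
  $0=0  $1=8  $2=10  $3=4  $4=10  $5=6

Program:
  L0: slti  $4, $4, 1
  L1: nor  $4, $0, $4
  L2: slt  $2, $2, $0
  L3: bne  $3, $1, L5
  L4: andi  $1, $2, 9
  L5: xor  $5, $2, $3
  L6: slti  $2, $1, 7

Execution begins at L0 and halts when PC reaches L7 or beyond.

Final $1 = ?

PC=0  slti  $4, $4, 1        | $0=0 $1=8 $2=10 $3=4 $4=0 $5=6
PC=1  nor  $4, $0, $4        | $0=0 $1=8 $2=10 $3=4 $4=65535 $5=6
PC=2  slt  $2, $2, $0        | $0=0 $1=8 $2=0 $3=4 $4=65535 $5=6
PC=3  bne  $3, $1, L5        | $0=0 $1=8 $2=0 $3=4 $4=65535 $5=6  [TAKEN]
PC=4  andi  $1, $2, 9        | $0=0 $1=0 $2=0 $3=4 $4=65535 $5=6
PC=5  xor  $5, $2, $3        | $0=0 $1=0 $2=0 $3=4 $4=65535 $5=4
PC=6  slti  $2, $1, 7        | $0=0 $1=0 $2=1 $3=4 $4=65535 $5=4

0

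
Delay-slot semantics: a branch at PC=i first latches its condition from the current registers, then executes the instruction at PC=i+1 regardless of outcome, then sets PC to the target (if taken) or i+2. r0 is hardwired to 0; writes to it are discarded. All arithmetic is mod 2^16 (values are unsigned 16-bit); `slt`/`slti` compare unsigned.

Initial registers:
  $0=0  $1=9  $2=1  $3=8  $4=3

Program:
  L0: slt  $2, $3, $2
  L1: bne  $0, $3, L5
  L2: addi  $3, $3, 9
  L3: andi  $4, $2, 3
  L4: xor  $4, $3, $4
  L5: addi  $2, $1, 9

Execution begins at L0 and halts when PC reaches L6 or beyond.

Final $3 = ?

17

#0 slt  $2, $3, $2 ; 0/9/0/8/3
#1 bne  $0, $3, L5 ; 0/9/0/8/3 ; →target
#2 addi  $3, $3, 9 ; 0/9/0/17/3
#5 addi  $2, $1, 9 ; 0/9/18/17/3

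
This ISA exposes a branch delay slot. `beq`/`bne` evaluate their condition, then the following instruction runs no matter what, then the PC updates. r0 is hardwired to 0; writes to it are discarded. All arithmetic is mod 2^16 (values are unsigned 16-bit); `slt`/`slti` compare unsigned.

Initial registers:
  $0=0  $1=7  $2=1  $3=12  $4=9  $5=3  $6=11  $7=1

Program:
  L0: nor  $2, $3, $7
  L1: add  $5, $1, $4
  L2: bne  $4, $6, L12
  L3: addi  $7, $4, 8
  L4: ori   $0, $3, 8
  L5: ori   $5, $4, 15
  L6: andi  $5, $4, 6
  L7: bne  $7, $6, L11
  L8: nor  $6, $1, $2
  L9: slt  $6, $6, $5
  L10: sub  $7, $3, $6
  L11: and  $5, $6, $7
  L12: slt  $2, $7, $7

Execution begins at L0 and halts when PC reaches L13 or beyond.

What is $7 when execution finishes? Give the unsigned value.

[0] nor  $2, $3, $7  →  {$0:0, $1:7, $2:65522, $3:12, $4:9, $5:3, $6:11, $7:1}
[1] add  $5, $1, $4  →  {$0:0, $1:7, $2:65522, $3:12, $4:9, $5:16, $6:11, $7:1}
[2] bne  $4, $6, L12  →  {$0:0, $1:7, $2:65522, $3:12, $4:9, $5:16, $6:11, $7:1}  ⟨branch taken⟩
[3] addi  $7, $4, 8  →  {$0:0, $1:7, $2:65522, $3:12, $4:9, $5:16, $6:11, $7:17}
[12] slt  $2, $7, $7  →  {$0:0, $1:7, $2:0, $3:12, $4:9, $5:16, $6:11, $7:17}

17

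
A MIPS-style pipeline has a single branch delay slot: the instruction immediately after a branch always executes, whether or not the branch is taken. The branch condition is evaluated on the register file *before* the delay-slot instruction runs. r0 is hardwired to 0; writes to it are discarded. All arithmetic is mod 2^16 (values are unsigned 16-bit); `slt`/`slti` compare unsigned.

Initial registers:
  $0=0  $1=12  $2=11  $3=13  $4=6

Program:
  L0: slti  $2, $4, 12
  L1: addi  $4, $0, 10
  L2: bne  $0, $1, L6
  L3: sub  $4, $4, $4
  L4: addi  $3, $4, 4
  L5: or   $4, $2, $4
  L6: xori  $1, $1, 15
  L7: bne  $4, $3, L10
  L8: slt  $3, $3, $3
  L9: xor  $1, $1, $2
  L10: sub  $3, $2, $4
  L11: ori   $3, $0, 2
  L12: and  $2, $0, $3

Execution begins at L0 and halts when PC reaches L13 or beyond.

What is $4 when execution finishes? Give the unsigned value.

[0] slti  $2, $4, 12  →  {$0:0, $1:12, $2:1, $3:13, $4:6}
[1] addi  $4, $0, 10  →  {$0:0, $1:12, $2:1, $3:13, $4:10}
[2] bne  $0, $1, L6  →  {$0:0, $1:12, $2:1, $3:13, $4:10}  ⟨branch taken⟩
[3] sub  $4, $4, $4  →  {$0:0, $1:12, $2:1, $3:13, $4:0}
[6] xori  $1, $1, 15  →  {$0:0, $1:3, $2:1, $3:13, $4:0}
[7] bne  $4, $3, L10  →  {$0:0, $1:3, $2:1, $3:13, $4:0}  ⟨branch taken⟩
[8] slt  $3, $3, $3  →  {$0:0, $1:3, $2:1, $3:0, $4:0}
[10] sub  $3, $2, $4  →  {$0:0, $1:3, $2:1, $3:1, $4:0}
[11] ori   $3, $0, 2  →  {$0:0, $1:3, $2:1, $3:2, $4:0}
[12] and  $2, $0, $3  →  {$0:0, $1:3, $2:0, $3:2, $4:0}

0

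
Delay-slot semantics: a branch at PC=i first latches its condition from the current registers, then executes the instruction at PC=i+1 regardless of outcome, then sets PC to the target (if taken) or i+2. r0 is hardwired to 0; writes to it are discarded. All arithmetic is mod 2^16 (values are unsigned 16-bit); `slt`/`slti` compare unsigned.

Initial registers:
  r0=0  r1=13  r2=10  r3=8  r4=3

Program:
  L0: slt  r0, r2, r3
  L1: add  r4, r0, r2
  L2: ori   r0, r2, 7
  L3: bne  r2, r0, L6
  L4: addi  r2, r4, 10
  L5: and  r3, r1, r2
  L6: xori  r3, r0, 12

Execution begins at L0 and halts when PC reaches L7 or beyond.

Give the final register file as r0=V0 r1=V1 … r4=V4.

#0 slt  r0, r2, r3 ; 0/13/10/8/3
#1 add  r4, r0, r2 ; 0/13/10/8/10
#2 ori   r0, r2, 7 ; 0/13/10/8/10
#3 bne  r2, r0, L6 ; 0/13/10/8/10 ; →target
#4 addi  r2, r4, 10 ; 0/13/20/8/10
#6 xori  r3, r0, 12 ; 0/13/20/12/10

r0=0 r1=13 r2=20 r3=12 r4=10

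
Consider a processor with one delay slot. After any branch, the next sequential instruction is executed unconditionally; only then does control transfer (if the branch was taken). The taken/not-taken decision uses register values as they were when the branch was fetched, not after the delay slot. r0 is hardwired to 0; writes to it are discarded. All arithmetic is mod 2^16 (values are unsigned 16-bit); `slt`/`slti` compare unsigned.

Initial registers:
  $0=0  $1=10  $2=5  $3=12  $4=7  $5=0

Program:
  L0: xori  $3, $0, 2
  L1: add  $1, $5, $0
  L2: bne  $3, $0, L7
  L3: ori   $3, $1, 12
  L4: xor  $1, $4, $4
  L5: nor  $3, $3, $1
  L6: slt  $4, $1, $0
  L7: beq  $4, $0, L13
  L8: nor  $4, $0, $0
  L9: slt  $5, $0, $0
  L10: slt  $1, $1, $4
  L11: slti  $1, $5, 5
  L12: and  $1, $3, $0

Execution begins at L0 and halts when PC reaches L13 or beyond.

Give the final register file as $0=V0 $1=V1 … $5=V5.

  step pc=0: xori  $3, $0, 2  regs=(0,10,5,2,7,0)
  step pc=1: add  $1, $5, $0  regs=(0,0,5,2,7,0)
  step pc=2: bne  $3, $0, L7  cond=T  regs=(0,0,5,2,7,0)
  step pc=3: ori   $3, $1, 12  regs=(0,0,5,12,7,0)
  step pc=7: beq  $4, $0, L13  cond=F  regs=(0,0,5,12,7,0)
  step pc=8: nor  $4, $0, $0  regs=(0,0,5,12,65535,0)
  step pc=9: slt  $5, $0, $0  regs=(0,0,5,12,65535,0)
  step pc=10: slt  $1, $1, $4  regs=(0,1,5,12,65535,0)
  step pc=11: slti  $1, $5, 5  regs=(0,1,5,12,65535,0)
  step pc=12: and  $1, $3, $0  regs=(0,0,5,12,65535,0)

$0=0 $1=0 $2=5 $3=12 $4=65535 $5=0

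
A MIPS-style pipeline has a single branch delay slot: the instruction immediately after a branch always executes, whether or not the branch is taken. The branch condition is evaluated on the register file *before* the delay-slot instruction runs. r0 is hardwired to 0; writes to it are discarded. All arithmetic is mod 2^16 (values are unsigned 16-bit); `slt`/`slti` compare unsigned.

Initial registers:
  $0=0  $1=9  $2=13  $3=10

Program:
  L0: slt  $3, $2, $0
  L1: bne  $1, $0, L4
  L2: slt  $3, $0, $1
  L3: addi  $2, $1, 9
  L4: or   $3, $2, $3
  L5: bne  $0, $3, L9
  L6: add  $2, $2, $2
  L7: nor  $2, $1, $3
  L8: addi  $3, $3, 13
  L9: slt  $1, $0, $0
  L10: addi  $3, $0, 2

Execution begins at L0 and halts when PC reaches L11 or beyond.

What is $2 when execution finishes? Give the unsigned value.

26

PC=0  slt  $3, $2, $0        | $0=0 $1=9 $2=13 $3=0
PC=1  bne  $1, $0, L4        | $0=0 $1=9 $2=13 $3=0  [TAKEN]
PC=2  slt  $3, $0, $1        | $0=0 $1=9 $2=13 $3=1
PC=4  or   $3, $2, $3        | $0=0 $1=9 $2=13 $3=13
PC=5  bne  $0, $3, L9        | $0=0 $1=9 $2=13 $3=13  [TAKEN]
PC=6  add  $2, $2, $2        | $0=0 $1=9 $2=26 $3=13
PC=9  slt  $1, $0, $0        | $0=0 $1=0 $2=26 $3=13
PC=10 addi  $3, $0, 2        | $0=0 $1=0 $2=26 $3=2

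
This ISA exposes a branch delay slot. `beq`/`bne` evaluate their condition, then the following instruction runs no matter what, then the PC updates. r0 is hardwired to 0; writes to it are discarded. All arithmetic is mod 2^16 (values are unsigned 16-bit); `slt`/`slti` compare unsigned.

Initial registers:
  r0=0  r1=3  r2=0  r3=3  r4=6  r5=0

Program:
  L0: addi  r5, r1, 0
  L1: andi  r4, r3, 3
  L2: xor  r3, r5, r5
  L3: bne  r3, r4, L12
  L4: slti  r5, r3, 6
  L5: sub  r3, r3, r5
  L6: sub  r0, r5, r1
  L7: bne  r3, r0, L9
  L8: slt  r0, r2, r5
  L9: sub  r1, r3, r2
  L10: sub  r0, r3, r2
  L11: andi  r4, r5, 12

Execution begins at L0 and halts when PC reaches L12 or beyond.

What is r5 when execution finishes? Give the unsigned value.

1

PC=0  addi  r5, r1, 0        | r0=0 r1=3 r2=0 r3=3 r4=6 r5=3
PC=1  andi  r4, r3, 3        | r0=0 r1=3 r2=0 r3=3 r4=3 r5=3
PC=2  xor  r3, r5, r5        | r0=0 r1=3 r2=0 r3=0 r4=3 r5=3
PC=3  bne  r3, r4, L12       | r0=0 r1=3 r2=0 r3=0 r4=3 r5=3  [TAKEN]
PC=4  slti  r5, r3, 6        | r0=0 r1=3 r2=0 r3=0 r4=3 r5=1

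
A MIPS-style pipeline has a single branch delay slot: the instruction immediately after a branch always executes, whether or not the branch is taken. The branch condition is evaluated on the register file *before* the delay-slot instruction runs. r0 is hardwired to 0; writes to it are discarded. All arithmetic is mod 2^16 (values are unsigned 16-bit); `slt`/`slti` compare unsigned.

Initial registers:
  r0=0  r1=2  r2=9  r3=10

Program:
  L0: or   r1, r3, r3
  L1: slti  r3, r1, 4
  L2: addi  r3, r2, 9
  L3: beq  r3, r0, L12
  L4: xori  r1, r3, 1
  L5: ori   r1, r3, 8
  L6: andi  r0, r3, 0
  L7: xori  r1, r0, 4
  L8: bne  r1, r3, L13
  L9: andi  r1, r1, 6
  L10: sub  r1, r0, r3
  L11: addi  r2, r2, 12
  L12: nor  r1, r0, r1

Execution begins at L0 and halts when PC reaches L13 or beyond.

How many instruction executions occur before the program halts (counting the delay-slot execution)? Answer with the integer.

10

PC=0  or   r1, r3, r3        | r0=0 r1=10 r2=9 r3=10
PC=1  slti  r3, r1, 4        | r0=0 r1=10 r2=9 r3=0
PC=2  addi  r3, r2, 9        | r0=0 r1=10 r2=9 r3=18
PC=3  beq  r3, r0, L12       | r0=0 r1=10 r2=9 r3=18  [not taken]
PC=4  xori  r1, r3, 1        | r0=0 r1=19 r2=9 r3=18
PC=5  ori   r1, r3, 8        | r0=0 r1=26 r2=9 r3=18
PC=6  andi  r0, r3, 0        | r0=0 r1=26 r2=9 r3=18
PC=7  xori  r1, r0, 4        | r0=0 r1=4 r2=9 r3=18
PC=8  bne  r1, r3, L13       | r0=0 r1=4 r2=9 r3=18  [TAKEN]
PC=9  andi  r1, r1, 6        | r0=0 r1=4 r2=9 r3=18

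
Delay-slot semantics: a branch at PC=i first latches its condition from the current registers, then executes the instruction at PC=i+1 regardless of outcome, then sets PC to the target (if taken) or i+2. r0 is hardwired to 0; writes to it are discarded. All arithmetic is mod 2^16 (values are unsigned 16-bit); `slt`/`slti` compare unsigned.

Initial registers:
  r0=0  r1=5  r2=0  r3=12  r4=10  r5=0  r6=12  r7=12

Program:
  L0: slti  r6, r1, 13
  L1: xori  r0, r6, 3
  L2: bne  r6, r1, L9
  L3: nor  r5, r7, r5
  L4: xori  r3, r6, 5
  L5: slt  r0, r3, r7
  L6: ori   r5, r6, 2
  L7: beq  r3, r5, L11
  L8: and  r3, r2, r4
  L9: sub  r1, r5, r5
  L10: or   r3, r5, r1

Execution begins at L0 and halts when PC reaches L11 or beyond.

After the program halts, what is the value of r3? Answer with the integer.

[0] slti  r6, r1, 13  →  {r0:0, r1:5, r2:0, r3:12, r4:10, r5:0, r6:1, r7:12}
[1] xori  r0, r6, 3  →  {r0:0, r1:5, r2:0, r3:12, r4:10, r5:0, r6:1, r7:12}
[2] bne  r6, r1, L9  →  {r0:0, r1:5, r2:0, r3:12, r4:10, r5:0, r6:1, r7:12}  ⟨branch taken⟩
[3] nor  r5, r7, r5  →  {r0:0, r1:5, r2:0, r3:12, r4:10, r5:65523, r6:1, r7:12}
[9] sub  r1, r5, r5  →  {r0:0, r1:0, r2:0, r3:12, r4:10, r5:65523, r6:1, r7:12}
[10] or   r3, r5, r1  →  {r0:0, r1:0, r2:0, r3:65523, r4:10, r5:65523, r6:1, r7:12}

65523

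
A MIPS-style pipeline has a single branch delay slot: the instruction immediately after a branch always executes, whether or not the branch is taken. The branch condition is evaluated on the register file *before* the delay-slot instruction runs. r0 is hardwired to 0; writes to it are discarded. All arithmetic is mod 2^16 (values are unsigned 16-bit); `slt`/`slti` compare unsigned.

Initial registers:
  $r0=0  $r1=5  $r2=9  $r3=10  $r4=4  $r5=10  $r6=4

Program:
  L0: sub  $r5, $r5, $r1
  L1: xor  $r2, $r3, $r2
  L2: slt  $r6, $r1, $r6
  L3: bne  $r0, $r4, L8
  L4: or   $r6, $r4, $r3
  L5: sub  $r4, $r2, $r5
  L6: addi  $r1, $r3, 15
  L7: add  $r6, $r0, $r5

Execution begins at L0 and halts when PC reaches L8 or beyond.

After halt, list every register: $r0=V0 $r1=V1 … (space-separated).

#0 sub  $r5, $r5, $r1 ; 0/5/9/10/4/5/4
#1 xor  $r2, $r3, $r2 ; 0/5/3/10/4/5/4
#2 slt  $r6, $r1, $r6 ; 0/5/3/10/4/5/0
#3 bne  $r0, $r4, L8 ; 0/5/3/10/4/5/0 ; →target
#4 or   $r6, $r4, $r3 ; 0/5/3/10/4/5/14

$r0=0 $r1=5 $r2=3 $r3=10 $r4=4 $r5=5 $r6=14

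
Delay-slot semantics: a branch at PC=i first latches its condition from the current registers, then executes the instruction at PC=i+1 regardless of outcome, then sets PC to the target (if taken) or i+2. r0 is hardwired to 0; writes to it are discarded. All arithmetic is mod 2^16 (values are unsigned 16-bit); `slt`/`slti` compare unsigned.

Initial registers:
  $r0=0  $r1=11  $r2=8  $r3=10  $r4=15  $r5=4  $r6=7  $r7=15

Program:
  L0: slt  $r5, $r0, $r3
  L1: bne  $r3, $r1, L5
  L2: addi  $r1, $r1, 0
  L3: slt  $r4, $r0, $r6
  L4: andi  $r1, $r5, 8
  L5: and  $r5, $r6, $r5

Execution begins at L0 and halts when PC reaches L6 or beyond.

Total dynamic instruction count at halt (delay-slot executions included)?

[0] slt  $r5, $r0, $r3  →  {$r0:0, $r1:11, $r2:8, $r3:10, $r4:15, $r5:1, $r6:7, $r7:15}
[1] bne  $r3, $r1, L5  →  {$r0:0, $r1:11, $r2:8, $r3:10, $r4:15, $r5:1, $r6:7, $r7:15}  ⟨branch taken⟩
[2] addi  $r1, $r1, 0  →  {$r0:0, $r1:11, $r2:8, $r3:10, $r4:15, $r5:1, $r6:7, $r7:15}
[5] and  $r5, $r6, $r5  →  {$r0:0, $r1:11, $r2:8, $r3:10, $r4:15, $r5:1, $r6:7, $r7:15}

4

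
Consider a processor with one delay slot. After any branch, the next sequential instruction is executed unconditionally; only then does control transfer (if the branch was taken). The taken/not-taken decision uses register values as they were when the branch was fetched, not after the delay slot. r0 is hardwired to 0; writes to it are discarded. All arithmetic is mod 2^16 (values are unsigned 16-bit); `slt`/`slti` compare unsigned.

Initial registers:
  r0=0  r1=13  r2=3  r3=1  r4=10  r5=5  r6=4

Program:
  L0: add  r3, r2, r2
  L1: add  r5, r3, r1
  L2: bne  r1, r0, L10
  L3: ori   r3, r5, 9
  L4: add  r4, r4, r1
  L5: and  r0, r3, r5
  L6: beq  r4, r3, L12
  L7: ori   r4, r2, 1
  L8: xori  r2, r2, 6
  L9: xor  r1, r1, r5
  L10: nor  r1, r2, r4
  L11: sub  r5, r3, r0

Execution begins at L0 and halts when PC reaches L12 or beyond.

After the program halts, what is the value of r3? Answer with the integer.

[0] add  r3, r2, r2  →  {r0:0, r1:13, r2:3, r3:6, r4:10, r5:5, r6:4}
[1] add  r5, r3, r1  →  {r0:0, r1:13, r2:3, r3:6, r4:10, r5:19, r6:4}
[2] bne  r1, r0, L10  →  {r0:0, r1:13, r2:3, r3:6, r4:10, r5:19, r6:4}  ⟨branch taken⟩
[3] ori   r3, r5, 9  →  {r0:0, r1:13, r2:3, r3:27, r4:10, r5:19, r6:4}
[10] nor  r1, r2, r4  →  {r0:0, r1:65524, r2:3, r3:27, r4:10, r5:19, r6:4}
[11] sub  r5, r3, r0  →  {r0:0, r1:65524, r2:3, r3:27, r4:10, r5:27, r6:4}

27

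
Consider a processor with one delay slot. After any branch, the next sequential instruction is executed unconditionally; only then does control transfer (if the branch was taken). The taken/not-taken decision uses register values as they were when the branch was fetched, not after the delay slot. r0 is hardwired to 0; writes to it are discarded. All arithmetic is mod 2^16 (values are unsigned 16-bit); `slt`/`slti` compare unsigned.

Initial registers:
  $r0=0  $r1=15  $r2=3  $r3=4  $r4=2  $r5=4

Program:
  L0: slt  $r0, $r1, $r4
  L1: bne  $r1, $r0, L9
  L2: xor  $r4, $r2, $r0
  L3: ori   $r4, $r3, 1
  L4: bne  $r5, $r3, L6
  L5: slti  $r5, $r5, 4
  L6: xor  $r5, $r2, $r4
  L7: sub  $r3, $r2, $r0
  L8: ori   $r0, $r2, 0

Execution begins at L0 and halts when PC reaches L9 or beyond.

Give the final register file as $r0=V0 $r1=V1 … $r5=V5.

$r0=0 $r1=15 $r2=3 $r3=4 $r4=3 $r5=4

[0] slt  $r0, $r1, $r4  →  {$r0:0, $r1:15, $r2:3, $r3:4, $r4:2, $r5:4}
[1] bne  $r1, $r0, L9  →  {$r0:0, $r1:15, $r2:3, $r3:4, $r4:2, $r5:4}  ⟨branch taken⟩
[2] xor  $r4, $r2, $r0  →  {$r0:0, $r1:15, $r2:3, $r3:4, $r4:3, $r5:4}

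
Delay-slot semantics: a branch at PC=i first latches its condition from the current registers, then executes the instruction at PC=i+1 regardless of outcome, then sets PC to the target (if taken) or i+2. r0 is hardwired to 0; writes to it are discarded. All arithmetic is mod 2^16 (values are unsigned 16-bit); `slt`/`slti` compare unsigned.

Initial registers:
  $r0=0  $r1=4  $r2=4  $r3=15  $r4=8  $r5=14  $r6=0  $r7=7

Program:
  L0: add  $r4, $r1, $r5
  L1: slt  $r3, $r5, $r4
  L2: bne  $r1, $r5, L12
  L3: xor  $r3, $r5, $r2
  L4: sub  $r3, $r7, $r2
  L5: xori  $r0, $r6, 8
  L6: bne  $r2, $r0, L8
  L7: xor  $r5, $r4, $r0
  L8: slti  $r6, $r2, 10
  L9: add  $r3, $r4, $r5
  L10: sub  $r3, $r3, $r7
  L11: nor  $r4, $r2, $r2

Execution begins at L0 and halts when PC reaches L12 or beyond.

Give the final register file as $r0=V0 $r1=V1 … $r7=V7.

PC=0  add  $r4, $r1, $r5     | $r0=0 $r1=4 $r2=4 $r3=15 $r4=18 $r5=14 $r6=0 $r7=7
PC=1  slt  $r3, $r5, $r4     | $r0=0 $r1=4 $r2=4 $r3=1 $r4=18 $r5=14 $r6=0 $r7=7
PC=2  bne  $r1, $r5, L12     | $r0=0 $r1=4 $r2=4 $r3=1 $r4=18 $r5=14 $r6=0 $r7=7  [TAKEN]
PC=3  xor  $r3, $r5, $r2     | $r0=0 $r1=4 $r2=4 $r3=10 $r4=18 $r5=14 $r6=0 $r7=7

$r0=0 $r1=4 $r2=4 $r3=10 $r4=18 $r5=14 $r6=0 $r7=7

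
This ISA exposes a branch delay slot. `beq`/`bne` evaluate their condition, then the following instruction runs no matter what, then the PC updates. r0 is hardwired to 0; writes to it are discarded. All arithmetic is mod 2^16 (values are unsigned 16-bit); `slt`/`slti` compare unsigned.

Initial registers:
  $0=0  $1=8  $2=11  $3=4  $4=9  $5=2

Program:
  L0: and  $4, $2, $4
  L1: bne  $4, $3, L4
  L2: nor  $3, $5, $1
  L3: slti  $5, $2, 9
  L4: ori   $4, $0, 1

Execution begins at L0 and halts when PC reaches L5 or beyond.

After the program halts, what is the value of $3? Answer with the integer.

65525

[0] and  $4, $2, $4  →  {$0:0, $1:8, $2:11, $3:4, $4:9, $5:2}
[1] bne  $4, $3, L4  →  {$0:0, $1:8, $2:11, $3:4, $4:9, $5:2}  ⟨branch taken⟩
[2] nor  $3, $5, $1  →  {$0:0, $1:8, $2:11, $3:65525, $4:9, $5:2}
[4] ori   $4, $0, 1  →  {$0:0, $1:8, $2:11, $3:65525, $4:1, $5:2}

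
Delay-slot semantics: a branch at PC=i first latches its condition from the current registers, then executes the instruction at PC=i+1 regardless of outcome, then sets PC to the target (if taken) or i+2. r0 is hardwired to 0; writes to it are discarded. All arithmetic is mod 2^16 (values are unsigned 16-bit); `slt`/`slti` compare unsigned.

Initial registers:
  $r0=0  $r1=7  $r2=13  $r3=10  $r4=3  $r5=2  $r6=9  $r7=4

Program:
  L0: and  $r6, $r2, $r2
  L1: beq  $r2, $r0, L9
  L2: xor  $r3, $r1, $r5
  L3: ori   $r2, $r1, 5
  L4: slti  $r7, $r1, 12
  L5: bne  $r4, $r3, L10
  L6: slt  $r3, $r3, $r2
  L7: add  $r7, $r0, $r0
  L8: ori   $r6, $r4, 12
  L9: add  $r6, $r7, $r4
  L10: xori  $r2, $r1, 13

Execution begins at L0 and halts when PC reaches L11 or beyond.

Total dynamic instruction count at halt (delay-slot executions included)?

[0] and  $r6, $r2, $r2  →  {$r0:0, $r1:7, $r2:13, $r3:10, $r4:3, $r5:2, $r6:13, $r7:4}
[1] beq  $r2, $r0, L9  →  {$r0:0, $r1:7, $r2:13, $r3:10, $r4:3, $r5:2, $r6:13, $r7:4}  ⟨branch fallthrough⟩
[2] xor  $r3, $r1, $r5  →  {$r0:0, $r1:7, $r2:13, $r3:5, $r4:3, $r5:2, $r6:13, $r7:4}
[3] ori   $r2, $r1, 5  →  {$r0:0, $r1:7, $r2:7, $r3:5, $r4:3, $r5:2, $r6:13, $r7:4}
[4] slti  $r7, $r1, 12  →  {$r0:0, $r1:7, $r2:7, $r3:5, $r4:3, $r5:2, $r6:13, $r7:1}
[5] bne  $r4, $r3, L10  →  {$r0:0, $r1:7, $r2:7, $r3:5, $r4:3, $r5:2, $r6:13, $r7:1}  ⟨branch taken⟩
[6] slt  $r3, $r3, $r2  →  {$r0:0, $r1:7, $r2:7, $r3:1, $r4:3, $r5:2, $r6:13, $r7:1}
[10] xori  $r2, $r1, 13  →  {$r0:0, $r1:7, $r2:10, $r3:1, $r4:3, $r5:2, $r6:13, $r7:1}

8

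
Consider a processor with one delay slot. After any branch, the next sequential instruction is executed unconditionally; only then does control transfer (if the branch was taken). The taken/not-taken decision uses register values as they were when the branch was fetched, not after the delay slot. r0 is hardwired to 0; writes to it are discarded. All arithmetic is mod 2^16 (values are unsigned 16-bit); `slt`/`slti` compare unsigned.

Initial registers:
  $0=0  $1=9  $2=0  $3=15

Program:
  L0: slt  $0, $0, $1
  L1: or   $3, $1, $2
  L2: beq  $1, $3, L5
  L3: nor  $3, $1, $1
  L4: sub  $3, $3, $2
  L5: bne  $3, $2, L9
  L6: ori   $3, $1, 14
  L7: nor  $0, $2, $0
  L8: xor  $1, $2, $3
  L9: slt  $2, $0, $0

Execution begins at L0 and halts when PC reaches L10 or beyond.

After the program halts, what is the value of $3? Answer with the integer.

15

[0] slt  $0, $0, $1  →  {$0:0, $1:9, $2:0, $3:15}
[1] or   $3, $1, $2  →  {$0:0, $1:9, $2:0, $3:9}
[2] beq  $1, $3, L5  →  {$0:0, $1:9, $2:0, $3:9}  ⟨branch taken⟩
[3] nor  $3, $1, $1  →  {$0:0, $1:9, $2:0, $3:65526}
[5] bne  $3, $2, L9  →  {$0:0, $1:9, $2:0, $3:65526}  ⟨branch taken⟩
[6] ori   $3, $1, 14  →  {$0:0, $1:9, $2:0, $3:15}
[9] slt  $2, $0, $0  →  {$0:0, $1:9, $2:0, $3:15}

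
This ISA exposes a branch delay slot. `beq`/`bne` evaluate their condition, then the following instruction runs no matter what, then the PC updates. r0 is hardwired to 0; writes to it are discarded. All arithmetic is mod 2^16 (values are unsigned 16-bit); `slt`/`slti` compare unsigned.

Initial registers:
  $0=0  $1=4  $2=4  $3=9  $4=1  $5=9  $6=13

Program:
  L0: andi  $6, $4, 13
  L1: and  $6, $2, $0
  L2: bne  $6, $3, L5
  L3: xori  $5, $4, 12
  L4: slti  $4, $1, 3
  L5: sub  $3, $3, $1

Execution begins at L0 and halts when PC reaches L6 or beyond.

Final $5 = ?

#0 andi  $6, $4, 13 ; 0/4/4/9/1/9/1
#1 and  $6, $2, $0 ; 0/4/4/9/1/9/0
#2 bne  $6, $3, L5 ; 0/4/4/9/1/9/0 ; →target
#3 xori  $5, $4, 12 ; 0/4/4/9/1/13/0
#5 sub  $3, $3, $1 ; 0/4/4/5/1/13/0

13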